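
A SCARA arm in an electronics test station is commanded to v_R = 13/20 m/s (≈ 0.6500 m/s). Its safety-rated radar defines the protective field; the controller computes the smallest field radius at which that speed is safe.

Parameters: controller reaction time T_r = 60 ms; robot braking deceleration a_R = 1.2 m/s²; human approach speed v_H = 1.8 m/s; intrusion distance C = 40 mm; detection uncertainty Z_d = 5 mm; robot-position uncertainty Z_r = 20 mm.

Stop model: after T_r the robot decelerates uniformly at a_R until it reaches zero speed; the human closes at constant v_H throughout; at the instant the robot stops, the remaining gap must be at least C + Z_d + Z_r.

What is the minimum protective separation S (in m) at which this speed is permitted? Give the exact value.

T_s = v_R/a_R = (13/20)/(6/5) = 0.5417 s
reaction-phase robot travel = 0.6500·0.0600 = 0.0390 m
robot under decel: 0.6500²/(2·1.2000) = 0.1760 m
human closes 1.8000·0.6017 = 1.0830 m
margins: 0.0400+0.0050+0.0200 = 0.0650 m
S_min ≈ 0.0390+0.1760+1.0830+0.0650  ⇒  S_min = 32713/24000 m

S_min = 32713/24000 m = 1.3630 m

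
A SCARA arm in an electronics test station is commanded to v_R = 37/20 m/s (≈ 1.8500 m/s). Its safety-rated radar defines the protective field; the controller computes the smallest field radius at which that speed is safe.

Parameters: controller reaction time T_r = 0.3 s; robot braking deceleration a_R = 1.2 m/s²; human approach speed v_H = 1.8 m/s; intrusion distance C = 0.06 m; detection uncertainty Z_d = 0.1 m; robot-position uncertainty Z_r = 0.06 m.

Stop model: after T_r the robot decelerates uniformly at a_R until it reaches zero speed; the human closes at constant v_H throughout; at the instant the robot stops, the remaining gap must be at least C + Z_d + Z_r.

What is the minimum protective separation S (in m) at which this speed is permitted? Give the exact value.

braking lasts T_s = (37/20)/(6/5) = 1.5417 s
robot covers v_R·T_r = 1.8500·0.3000 = 0.5550 m before braking
braking distance = 1.8500²/(2·1.2000) = 1.4260 m
human over T_r+T_s: 1.8000·(0.3000+1.5417) = 3.3150 m
margins: 0.0600+0.1000+0.0600 = 0.2200 m
S_min ≈ 0.5550+1.4260+3.3150+0.2200  ⇒  S_min = 26477/4800 m

S_min = 26477/4800 m = 5.5160 m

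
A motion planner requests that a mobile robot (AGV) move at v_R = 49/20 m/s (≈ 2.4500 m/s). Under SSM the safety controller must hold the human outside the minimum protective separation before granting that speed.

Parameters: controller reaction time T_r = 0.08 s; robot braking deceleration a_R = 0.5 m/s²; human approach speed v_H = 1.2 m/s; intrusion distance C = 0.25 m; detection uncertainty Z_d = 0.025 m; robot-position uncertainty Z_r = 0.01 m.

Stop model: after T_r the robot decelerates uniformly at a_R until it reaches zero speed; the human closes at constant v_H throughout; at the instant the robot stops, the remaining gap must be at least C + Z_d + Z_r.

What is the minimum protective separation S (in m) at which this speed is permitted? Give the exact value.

S_min = 24919/2000 m = 12.4595 m

T_s = v_R/a_R = (49/20)/(1/2) = 4.9000 s
reaction-phase robot travel = 2.4500·0.0800 = 0.1960 m
robot covers 2.4500·4.9000 − ½·0.5000·4.9000² = 6.0025 m while stopping
human closes 1.2000·4.9800 = 5.9760 m
residual clearance needed = 0.2500+0.0250+0.0100 = 0.2850 m
S_min ≈ 0.1960+6.0025+5.9760+0.2850  ⇒  S_min = 24919/2000 m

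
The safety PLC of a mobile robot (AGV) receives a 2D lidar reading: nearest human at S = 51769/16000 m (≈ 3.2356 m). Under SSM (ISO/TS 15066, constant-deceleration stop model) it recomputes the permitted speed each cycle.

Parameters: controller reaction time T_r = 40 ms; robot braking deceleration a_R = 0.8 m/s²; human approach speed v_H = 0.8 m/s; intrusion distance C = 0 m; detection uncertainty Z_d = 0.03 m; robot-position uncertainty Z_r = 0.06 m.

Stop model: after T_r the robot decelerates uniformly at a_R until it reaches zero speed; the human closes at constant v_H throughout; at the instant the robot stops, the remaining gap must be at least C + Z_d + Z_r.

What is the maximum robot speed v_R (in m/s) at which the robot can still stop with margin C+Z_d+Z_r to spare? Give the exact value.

collect terms ⇒ (5/8)·v_R² + (26/25)·v_R + (-49817/16000) = 0
  disc = (26/25)² − 4·(5/8)·(-49817/16000) = 1418481/160000 ; √disc = 1191/400
  v_R = (−(26/25) + 1191/400) / (2·(5/8)) = 31/20 m/s
check:
braking lasts T_s = (31/20)/(4/5) = 1.9375 s
robot covers v_R·T_r = 1.5500·0.0400 = 0.0620 m before braking
robot under decel: 1.5500²/(2·0.8000) = 1.5016 m
human closes 0.8000·1.9775 = 1.5820 m
C+Z_d+Z_r = 0.0000+0.0300+0.0600 = 0.0900 m
sum ≈ 0.0620+1.5016+1.5820+0.0900 ≈ 3.2356 m = S ✓

v_R_max = 31/20 m/s = 1.5500 m/s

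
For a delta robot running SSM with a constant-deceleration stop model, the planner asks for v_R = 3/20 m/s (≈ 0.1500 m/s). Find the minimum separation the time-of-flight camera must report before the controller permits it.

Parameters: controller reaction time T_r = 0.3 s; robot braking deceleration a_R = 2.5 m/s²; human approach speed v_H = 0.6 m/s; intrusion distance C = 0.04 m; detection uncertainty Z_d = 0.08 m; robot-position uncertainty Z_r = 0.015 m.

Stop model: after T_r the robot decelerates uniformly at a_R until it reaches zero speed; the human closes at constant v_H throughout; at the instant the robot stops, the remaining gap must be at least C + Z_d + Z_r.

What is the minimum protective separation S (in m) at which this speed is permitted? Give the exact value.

S_min = 801/2000 m = 0.4005 m

stop time T_s = (3/20)/(5/2) = 0.0600 s
reaction-phase robot travel = 0.1500·0.3000 = 0.0450 m
braking distance = 0.1500²/(2·2.5000) = 0.0045 m
human over T_r+T_s: 0.6000·(0.3000+0.0600) = 0.2160 m
residual clearance needed = 0.0400+0.0800+0.0150 = 0.1350 m
S_min ≈ 0.0450+0.0045+0.2160+0.1350  ⇒  S_min = 801/2000 m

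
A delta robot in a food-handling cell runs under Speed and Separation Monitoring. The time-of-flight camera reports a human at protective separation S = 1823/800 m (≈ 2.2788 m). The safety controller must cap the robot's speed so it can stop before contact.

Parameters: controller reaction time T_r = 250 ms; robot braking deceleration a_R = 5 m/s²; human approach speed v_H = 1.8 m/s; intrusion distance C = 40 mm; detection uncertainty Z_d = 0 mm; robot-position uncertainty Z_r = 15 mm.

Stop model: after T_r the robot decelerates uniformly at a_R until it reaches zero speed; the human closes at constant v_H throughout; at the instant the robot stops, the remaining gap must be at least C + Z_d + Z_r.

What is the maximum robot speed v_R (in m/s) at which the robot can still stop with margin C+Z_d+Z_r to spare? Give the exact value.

at the boundary: (1/10)·v² + (61/100)·v + (-1419/800) = 0
  disc = (61/100)² − 4·(1/10)·(-1419/800) = 676/625 ; √disc = 26/25
  v_R = (−(61/100) + 26/25) / (2·(1/10)) = 43/20 m/s
check:
stop time T_s = (43/20)/5 = 0.4300 s
reaction-phase robot travel = 2.1500·0.2500 = 0.5375 m
braking distance = 2.1500²/(2·5.0000) = 0.4622 m
human over T_r+T_s: 1.8000·(0.2500+0.4300) = 1.2240 m
margins: 0.0400+0.0000+0.0150 = 0.0550 m
sum ≈ 0.5375+0.4622+1.2240+0.0550 ≈ 2.2788 m = S ✓

v_R_max = 43/20 m/s = 2.1500 m/s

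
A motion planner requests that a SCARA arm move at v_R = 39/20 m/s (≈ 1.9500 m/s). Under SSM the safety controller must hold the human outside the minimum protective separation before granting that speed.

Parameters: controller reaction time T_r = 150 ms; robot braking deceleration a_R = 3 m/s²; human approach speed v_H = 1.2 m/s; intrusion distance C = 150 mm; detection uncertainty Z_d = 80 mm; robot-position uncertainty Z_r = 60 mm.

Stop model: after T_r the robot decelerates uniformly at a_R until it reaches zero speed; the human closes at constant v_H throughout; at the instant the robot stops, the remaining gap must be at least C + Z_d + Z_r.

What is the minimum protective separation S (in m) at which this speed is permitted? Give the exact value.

S_min = 1741/800 m = 2.1763 m

stop time T_s = (39/20)/3 = 0.6500 s
reaction-phase robot travel = 1.9500·0.1500 = 0.2925 m
robot under decel: 1.9500²/(2·3.0000) = 0.6338 m
person approaches 1.2000·(0.1500+0.6500) = 0.9600 m
C+Z_d+Z_r = 0.1500+0.0800+0.0600 = 0.2900 m
S_min ≈ 0.2925+0.6338+0.9600+0.2900  ⇒  S_min = 1741/800 m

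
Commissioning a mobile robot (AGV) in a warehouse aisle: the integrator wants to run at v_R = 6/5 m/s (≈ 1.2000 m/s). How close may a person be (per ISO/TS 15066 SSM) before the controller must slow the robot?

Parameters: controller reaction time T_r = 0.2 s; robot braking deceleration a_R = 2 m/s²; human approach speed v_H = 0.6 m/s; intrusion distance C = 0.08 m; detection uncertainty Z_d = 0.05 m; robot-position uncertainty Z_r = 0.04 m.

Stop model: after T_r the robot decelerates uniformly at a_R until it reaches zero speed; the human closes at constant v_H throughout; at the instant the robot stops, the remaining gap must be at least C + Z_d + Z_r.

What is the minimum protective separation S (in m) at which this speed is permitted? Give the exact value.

stop time T_s = (6/5)/2 = 0.6000 s
robot covers v_R·T_r = 1.2000·0.2000 = 0.2400 m before braking
robot covers 1.2000·0.6000 − ½·2.0000·0.6000² = 0.3600 m while stopping
human closes 0.6000·0.8000 = 0.4800 m
C+Z_d+Z_r = 0.0800+0.0500+0.0400 = 0.1700 m
S_min ≈ 0.2400+0.3600+0.4800+0.1700  ⇒  S_min = 5/4 m

S_min = 5/4 m = 1.2500 m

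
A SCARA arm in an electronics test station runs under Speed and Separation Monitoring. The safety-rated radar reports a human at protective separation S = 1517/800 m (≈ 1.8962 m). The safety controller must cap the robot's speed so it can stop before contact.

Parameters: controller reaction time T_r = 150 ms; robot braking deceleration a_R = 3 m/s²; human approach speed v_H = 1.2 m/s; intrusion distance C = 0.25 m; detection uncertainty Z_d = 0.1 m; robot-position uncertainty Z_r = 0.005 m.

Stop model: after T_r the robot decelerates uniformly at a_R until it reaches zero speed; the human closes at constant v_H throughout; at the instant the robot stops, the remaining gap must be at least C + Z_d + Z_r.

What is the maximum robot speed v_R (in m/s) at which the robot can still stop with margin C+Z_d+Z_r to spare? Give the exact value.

v_R_max = 33/20 m/s = 1.6500 m/s

quadratic (1/6)·v² + (11/20)·v + (-1089/800) = 0
  disc = (11/20)² − 4·(1/6)·(-1089/800) = 121/100 ; √disc = 11/10
  v_R = (−(11/20) + 11/10) / (2·(1/6)) = 33/20 m/s
check:
stop time T_s = (33/20)/3 = 0.5500 s
robot in T_r: 1.6500·0.1500 = 0.2475 m
robot covers 1.6500·0.5500 − ½·3.0000·0.5500² = 0.4537 m while stopping
person approaches 1.2000·(0.1500+0.5500) = 0.8400 m
C+Z_d+Z_r = 0.2500+0.1000+0.0050 = 0.3550 m
sum ≈ 0.2475+0.4537+0.8400+0.3550 ≈ 1.8962 m = S ✓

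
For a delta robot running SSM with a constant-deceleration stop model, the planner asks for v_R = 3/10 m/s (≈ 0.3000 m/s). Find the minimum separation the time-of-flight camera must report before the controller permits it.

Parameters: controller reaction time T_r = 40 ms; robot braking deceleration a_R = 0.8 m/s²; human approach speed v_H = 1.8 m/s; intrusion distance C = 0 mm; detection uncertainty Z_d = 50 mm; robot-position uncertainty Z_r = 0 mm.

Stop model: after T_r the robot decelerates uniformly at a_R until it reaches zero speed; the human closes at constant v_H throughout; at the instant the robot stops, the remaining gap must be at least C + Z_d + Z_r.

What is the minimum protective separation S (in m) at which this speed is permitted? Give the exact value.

stop time T_s = (3/10)/(4/5) = 0.3750 s
robot covers v_R·T_r = 0.3000·0.0400 = 0.0120 m before braking
robot covers 0.3000·0.3750 − ½·0.8000·0.3750² = 0.0563 m while stopping
human over T_r+T_s: 1.8000·(0.0400+0.3750) = 0.7470 m
C+Z_d+Z_r = 0.0000+0.0500+0.0000 = 0.0500 m
S_min ≈ 0.0120+0.0563+0.7470+0.0500  ⇒  S_min = 3461/4000 m

S_min = 3461/4000 m = 0.8652 m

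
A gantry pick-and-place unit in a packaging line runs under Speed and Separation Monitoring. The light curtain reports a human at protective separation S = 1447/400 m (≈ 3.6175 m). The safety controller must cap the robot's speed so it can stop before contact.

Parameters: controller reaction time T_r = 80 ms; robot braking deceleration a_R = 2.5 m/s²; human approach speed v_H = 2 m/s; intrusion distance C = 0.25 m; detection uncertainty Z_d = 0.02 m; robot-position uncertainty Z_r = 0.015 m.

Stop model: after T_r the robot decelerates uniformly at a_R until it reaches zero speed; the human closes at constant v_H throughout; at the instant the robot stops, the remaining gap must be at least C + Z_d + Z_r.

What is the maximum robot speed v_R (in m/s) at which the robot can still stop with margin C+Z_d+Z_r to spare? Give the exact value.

v_R_max = 47/20 m/s = 2.3500 m/s

quadratic (1/5)·v² + (22/25)·v + (-1269/400) = 0
  disc = (22/25)² − 4·(1/5)·(-1269/400) = 8281/2500 ; √disc = 91/50
  v_R = (−(22/25) + 91/50) / (2·(1/5)) = 47/20 m/s
check:
stop time T_s = (47/20)/(5/2) = 0.9400 s
robot covers v_R·T_r = 2.3500·0.0800 = 0.1880 m before braking
braking distance = 2.3500²/(2·2.5000) = 1.1045 m
person approaches 2.0000·(0.0800+0.9400) = 2.0400 m
margins: 0.2500+0.0200+0.0150 = 0.2850 m
sum ≈ 0.1880+1.1045+2.0400+0.2850 ≈ 3.6175 m = S ✓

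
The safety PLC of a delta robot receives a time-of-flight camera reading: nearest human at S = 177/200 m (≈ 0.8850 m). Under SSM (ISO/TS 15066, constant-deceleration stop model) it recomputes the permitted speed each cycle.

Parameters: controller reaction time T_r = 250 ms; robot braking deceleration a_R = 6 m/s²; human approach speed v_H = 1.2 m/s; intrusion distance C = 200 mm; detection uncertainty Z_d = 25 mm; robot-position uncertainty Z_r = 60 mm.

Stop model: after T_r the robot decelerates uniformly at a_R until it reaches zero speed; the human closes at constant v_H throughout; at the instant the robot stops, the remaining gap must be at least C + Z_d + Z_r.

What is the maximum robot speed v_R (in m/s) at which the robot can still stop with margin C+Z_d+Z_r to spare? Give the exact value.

quadratic (1/12)·v² + (9/20)·v + (-3/10) = 0
  disc = (9/20)² − 4·(1/12)·(-3/10) = 121/400 ; √disc = 11/20
  v_R = (−(9/20) + 11/20) / (2·(1/12)) = 3/5 m/s
check:
braking lasts T_s = (3/5)/6 = 0.1000 s
robot covers v_R·T_r = 0.6000·0.2500 = 0.1500 m before braking
braking distance = 0.6000²/(2·6.0000) = 0.0300 m
human over T_r+T_s: 1.2000·(0.2500+0.1000) = 0.4200 m
margins: 0.2000+0.0250+0.0600 = 0.2850 m
sum ≈ 0.1500+0.0300+0.4200+0.2850 ≈ 0.8850 m = S ✓

v_R_max = 3/5 m/s = 0.6000 m/s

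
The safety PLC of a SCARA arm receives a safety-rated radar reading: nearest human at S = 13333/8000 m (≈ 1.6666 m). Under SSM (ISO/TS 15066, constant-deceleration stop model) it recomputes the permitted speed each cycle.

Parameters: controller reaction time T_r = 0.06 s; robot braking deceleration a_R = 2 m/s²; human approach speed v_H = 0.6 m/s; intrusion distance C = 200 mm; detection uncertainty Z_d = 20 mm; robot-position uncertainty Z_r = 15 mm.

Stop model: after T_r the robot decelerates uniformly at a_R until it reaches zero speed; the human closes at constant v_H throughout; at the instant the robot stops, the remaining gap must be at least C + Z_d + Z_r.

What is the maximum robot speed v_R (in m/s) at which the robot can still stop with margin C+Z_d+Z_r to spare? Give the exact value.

v_R_max = 7/4 m/s = 1.7500 m/s

at the boundary: (1/4)·v² + (9/25)·v + (-2233/1600) = 0
  disc = (9/25)² − 4·(1/4)·(-2233/1600) = 61009/40000 ; √disc = 247/200
  v_R = (−(9/25) + 247/200) / (2·(1/4)) = 7/4 m/s
check:
T_s = v_R/a_R = (7/4)/2 = 0.8750 s
reaction-phase robot travel = 1.7500·0.0600 = 0.1050 m
robot under decel: 1.7500²/(2·2.0000) = 0.7656 m
person approaches 0.6000·(0.0600+0.8750) = 0.5610 m
C+Z_d+Z_r = 0.2000+0.0200+0.0150 = 0.2350 m
sum ≈ 0.1050+0.7656+0.5610+0.2350 ≈ 1.6666 m = S ✓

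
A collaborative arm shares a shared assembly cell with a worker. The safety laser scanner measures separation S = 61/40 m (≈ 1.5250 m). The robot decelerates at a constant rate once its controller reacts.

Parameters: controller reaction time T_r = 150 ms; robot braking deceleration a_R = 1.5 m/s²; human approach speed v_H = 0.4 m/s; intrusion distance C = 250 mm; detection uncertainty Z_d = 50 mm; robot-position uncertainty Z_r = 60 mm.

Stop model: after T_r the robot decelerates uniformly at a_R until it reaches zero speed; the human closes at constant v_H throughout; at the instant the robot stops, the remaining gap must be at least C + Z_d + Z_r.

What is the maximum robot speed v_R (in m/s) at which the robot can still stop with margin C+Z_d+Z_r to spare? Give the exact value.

at the boundary: (1/3)·v² + (5/12)·v + (-221/200) = 0
  disc = (5/12)² − 4·(1/3)·(-221/200) = 5929/3600 ; √disc = 77/60
  v_R = (−(5/12) + 77/60) / (2·(1/3)) = 13/10 m/s
check:
T_s = v_R/a_R = (13/10)/(3/2) = 0.8667 s
robot covers v_R·T_r = 1.3000·0.1500 = 0.1950 m before braking
robot under decel: 1.3000²/(2·1.5000) = 0.5633 m
human over T_r+T_s: 0.4000·(0.1500+0.8667) = 0.4067 m
C+Z_d+Z_r = 0.2500+0.0500+0.0600 = 0.3600 m
sum ≈ 0.1950+0.5633+0.4067+0.3600 ≈ 1.5250 m = S ✓

v_R_max = 13/10 m/s = 1.3000 m/s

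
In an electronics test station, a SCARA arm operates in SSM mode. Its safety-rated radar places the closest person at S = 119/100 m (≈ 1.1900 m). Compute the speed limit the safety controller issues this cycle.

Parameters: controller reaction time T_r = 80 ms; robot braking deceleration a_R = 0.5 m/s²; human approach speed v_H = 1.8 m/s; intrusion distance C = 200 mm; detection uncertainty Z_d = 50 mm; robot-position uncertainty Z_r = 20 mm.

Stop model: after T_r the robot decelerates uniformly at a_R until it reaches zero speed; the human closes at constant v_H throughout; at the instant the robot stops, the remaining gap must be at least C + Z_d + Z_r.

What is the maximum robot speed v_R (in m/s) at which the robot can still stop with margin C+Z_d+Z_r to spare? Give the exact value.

at the boundary: (1)·v² + (92/25)·v + (-97/125) = 0
  disc = (92/25)² − 4·(1)·(-97/125) = 10404/625 ; √disc = 102/25
  v_R = (−(92/25) + 102/25) / (2·(1)) = 1/5 m/s
check:
stop time T_s = (1/5)/(1/2) = 0.4000 s
robot covers v_R·T_r = 0.2000·0.0800 = 0.0160 m before braking
robot covers 0.2000·0.4000 − ½·0.5000·0.4000² = 0.0400 m while stopping
person approaches 1.8000·(0.0800+0.4000) = 0.8640 m
C+Z_d+Z_r = 0.2000+0.0500+0.0200 = 0.2700 m
sum ≈ 0.0160+0.0400+0.8640+0.2700 ≈ 1.1900 m = S ✓

v_R_max = 1/5 m/s = 0.2000 m/s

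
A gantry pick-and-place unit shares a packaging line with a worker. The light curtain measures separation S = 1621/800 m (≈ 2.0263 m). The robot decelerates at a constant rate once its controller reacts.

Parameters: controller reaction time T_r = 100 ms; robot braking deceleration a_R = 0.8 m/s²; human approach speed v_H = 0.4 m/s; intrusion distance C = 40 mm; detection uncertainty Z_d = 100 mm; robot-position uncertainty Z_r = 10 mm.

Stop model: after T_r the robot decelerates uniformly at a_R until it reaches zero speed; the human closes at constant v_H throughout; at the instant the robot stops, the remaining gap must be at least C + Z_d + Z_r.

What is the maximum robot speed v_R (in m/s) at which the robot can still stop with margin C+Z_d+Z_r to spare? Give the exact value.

quadratic (5/8)·v² + (3/5)·v + (-1469/800) = 0
  disc = (3/5)² − 4·(5/8)·(-1469/800) = 7921/1600 ; √disc = 89/40
  v_R = (−(3/5) + 89/40) / (2·(5/8)) = 13/10 m/s
check:
stop time T_s = (13/10)/(4/5) = 1.6250 s
robot covers v_R·T_r = 1.3000·0.1000 = 0.1300 m before braking
braking distance = 1.3000²/(2·0.8000) = 1.0562 m
person approaches 0.4000·(0.1000+1.6250) = 0.6900 m
residual clearance needed = 0.0400+0.1000+0.0100 = 0.1500 m
sum ≈ 0.1300+1.0562+0.6900+0.1500 ≈ 2.0263 m = S ✓

v_R_max = 13/10 m/s = 1.3000 m/s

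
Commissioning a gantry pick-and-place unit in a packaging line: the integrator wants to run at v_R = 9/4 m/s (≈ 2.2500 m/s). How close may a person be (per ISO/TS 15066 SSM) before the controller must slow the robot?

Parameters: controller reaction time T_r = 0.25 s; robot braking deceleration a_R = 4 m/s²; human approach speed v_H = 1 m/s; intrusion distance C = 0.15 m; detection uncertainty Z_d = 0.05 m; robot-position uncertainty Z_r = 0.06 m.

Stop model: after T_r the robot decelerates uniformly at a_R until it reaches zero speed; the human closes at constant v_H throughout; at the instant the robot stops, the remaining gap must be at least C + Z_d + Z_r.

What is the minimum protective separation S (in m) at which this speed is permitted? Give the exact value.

T_s = v_R/a_R = (9/4)/4 = 0.5625 s
robot in T_r: 2.2500·0.2500 = 0.5625 m
robot covers 2.2500·0.5625 − ½·4.0000·0.5625² = 0.6328 m while stopping
human closes 1.0000·0.8125 = 0.8125 m
C+Z_d+Z_r = 0.1500+0.0500+0.0600 = 0.2600 m
S_min ≈ 0.5625+0.6328+0.8125+0.2600  ⇒  S_min = 7257/3200 m

S_min = 7257/3200 m = 2.2678 m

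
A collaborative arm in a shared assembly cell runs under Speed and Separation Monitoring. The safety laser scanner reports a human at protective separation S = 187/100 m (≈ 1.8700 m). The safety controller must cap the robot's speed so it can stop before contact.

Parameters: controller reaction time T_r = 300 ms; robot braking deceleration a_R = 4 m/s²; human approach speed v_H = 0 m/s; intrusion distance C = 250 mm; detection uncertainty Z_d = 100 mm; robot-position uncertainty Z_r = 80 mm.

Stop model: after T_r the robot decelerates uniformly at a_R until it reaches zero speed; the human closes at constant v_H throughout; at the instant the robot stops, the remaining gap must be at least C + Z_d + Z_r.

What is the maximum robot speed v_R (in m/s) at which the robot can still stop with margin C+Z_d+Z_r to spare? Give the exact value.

v_R_max = 12/5 m/s = 2.4000 m/s

quadratic (1/8)·v² + (3/10)·v + (-36/25) = 0
  disc = (3/10)² − 4·(1/8)·(-36/25) = 81/100 ; √disc = 9/10
  v_R = (−(3/10) + 9/10) / (2·(1/8)) = 12/5 m/s
check:
braking lasts T_s = (12/5)/4 = 0.6000 s
robot in T_r: 2.4000·0.3000 = 0.7200 m
braking distance = 2.4000²/(2·4.0000) = 0.7200 m
human over T_r+T_s: 0.0000·(0.3000+0.6000) = 0.0000 m
margins: 0.2500+0.1000+0.0800 = 0.4300 m
sum ≈ 0.7200+0.7200+0.0000+0.4300 ≈ 1.8700 m = S ✓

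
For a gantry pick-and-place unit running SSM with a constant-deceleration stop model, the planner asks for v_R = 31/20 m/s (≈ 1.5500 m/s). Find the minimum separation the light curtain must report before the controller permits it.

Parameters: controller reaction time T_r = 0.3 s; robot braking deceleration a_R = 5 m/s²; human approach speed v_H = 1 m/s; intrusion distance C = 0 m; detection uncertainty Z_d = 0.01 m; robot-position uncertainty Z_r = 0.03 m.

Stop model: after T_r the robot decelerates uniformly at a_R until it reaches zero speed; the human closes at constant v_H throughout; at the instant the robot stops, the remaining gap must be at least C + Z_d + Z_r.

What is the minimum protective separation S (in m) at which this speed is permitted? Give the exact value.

S_min = 5421/4000 m = 1.3553 m

stop time T_s = (31/20)/5 = 0.3100 s
reaction-phase robot travel = 1.5500·0.3000 = 0.4650 m
robot covers 1.5500·0.3100 − ½·5.0000·0.3100² = 0.2402 m while stopping
person approaches 1.0000·(0.3000+0.3100) = 0.6100 m
C+Z_d+Z_r = 0.0000+0.0100+0.0300 = 0.0400 m
S_min ≈ 0.4650+0.2402+0.6100+0.0400  ⇒  S_min = 5421/4000 m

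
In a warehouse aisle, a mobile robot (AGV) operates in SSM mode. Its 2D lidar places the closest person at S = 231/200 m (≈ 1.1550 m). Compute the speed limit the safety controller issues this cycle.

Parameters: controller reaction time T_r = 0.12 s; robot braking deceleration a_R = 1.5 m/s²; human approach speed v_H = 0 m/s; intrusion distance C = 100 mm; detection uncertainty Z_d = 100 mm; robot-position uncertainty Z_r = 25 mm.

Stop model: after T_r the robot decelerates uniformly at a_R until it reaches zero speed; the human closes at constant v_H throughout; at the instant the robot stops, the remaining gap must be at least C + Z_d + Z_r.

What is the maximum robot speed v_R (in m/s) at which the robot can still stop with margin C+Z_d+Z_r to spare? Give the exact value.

v_R_max = 3/2 m/s = 1.5000 m/s

at the boundary: (1/3)·v² + (3/25)·v + (-93/100) = 0
  disc = (3/25)² − 4·(1/3)·(-93/100) = 784/625 ; √disc = 28/25
  v_R = (−(3/25) + 28/25) / (2·(1/3)) = 3/2 m/s
check:
stop time T_s = (3/2)/(3/2) = 1.0000 s
reaction-phase robot travel = 1.5000·0.1200 = 0.1800 m
braking distance = 1.5000²/(2·1.5000) = 0.7500 m
person approaches 0.0000·(0.1200+1.0000) = 0.0000 m
residual clearance needed = 0.1000+0.1000+0.0250 = 0.2250 m
sum ≈ 0.1800+0.7500+0.0000+0.2250 ≈ 1.1550 m = S ✓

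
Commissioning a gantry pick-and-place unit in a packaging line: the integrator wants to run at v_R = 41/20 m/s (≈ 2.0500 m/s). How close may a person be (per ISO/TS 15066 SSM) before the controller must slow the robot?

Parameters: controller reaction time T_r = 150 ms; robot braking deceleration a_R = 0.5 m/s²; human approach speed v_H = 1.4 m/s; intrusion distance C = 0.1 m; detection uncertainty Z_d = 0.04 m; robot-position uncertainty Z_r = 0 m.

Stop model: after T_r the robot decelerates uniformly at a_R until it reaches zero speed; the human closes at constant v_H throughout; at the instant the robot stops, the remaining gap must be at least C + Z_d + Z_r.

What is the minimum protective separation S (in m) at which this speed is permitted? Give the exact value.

S_min = 53/5 m = 10.6000 m

stop time T_s = (41/20)/(1/2) = 4.1000 s
reaction-phase robot travel = 2.0500·0.1500 = 0.3075 m
robot under decel: 2.0500²/(2·0.5000) = 4.2025 m
human over T_r+T_s: 1.4000·(0.1500+4.1000) = 5.9500 m
C+Z_d+Z_r = 0.1000+0.0400+0.0000 = 0.1400 m
S_min ≈ 0.3075+4.2025+5.9500+0.1400  ⇒  S_min = 53/5 m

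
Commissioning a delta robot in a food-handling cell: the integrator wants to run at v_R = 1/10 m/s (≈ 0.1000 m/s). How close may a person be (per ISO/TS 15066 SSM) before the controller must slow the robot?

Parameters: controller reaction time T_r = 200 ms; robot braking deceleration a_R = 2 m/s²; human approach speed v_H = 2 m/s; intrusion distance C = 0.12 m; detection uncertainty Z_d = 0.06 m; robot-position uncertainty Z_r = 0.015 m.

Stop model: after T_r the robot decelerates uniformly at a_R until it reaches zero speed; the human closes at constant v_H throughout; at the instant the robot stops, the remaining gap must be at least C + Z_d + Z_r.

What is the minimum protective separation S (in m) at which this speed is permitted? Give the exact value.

stop time T_s = (1/10)/2 = 0.0500 s
robot in T_r: 0.1000·0.2000 = 0.0200 m
robot under decel: 0.1000²/(2·2.0000) = 0.0025 m
person approaches 2.0000·(0.2000+0.0500) = 0.5000 m
margins: 0.1200+0.0600+0.0150 = 0.1950 m
S_min ≈ 0.0200+0.0025+0.5000+0.1950  ⇒  S_min = 287/400 m

S_min = 287/400 m = 0.7175 m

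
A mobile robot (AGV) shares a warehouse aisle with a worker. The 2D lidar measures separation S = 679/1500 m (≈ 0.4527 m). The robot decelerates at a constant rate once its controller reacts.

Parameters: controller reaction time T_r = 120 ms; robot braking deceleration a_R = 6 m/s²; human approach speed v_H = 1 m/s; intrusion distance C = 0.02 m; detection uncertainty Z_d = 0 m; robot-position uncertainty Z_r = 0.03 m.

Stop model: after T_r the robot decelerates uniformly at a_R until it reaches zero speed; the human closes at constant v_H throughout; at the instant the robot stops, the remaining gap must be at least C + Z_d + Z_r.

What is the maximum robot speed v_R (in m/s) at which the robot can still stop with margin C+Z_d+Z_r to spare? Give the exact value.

at the boundary: (1/12)·v² + (43/150)·v + (-106/375) = 0
  disc = (43/150)² − 4·(1/12)·(-106/375) = 441/2500 ; √disc = 21/50
  v_R = (−(43/150) + 21/50) / (2·(1/12)) = 4/5 m/s
check:
braking lasts T_s = (4/5)/6 = 0.1333 s
robot covers v_R·T_r = 0.8000·0.1200 = 0.0960 m before braking
robot under decel: 0.8000²/(2·6.0000) = 0.0533 m
human closes 1.0000·0.2533 = 0.2533 m
residual clearance needed = 0.0200+0.0000+0.0300 = 0.0500 m
sum ≈ 0.0960+0.0533+0.2533+0.0500 ≈ 0.4527 m = S ✓

v_R_max = 4/5 m/s = 0.8000 m/s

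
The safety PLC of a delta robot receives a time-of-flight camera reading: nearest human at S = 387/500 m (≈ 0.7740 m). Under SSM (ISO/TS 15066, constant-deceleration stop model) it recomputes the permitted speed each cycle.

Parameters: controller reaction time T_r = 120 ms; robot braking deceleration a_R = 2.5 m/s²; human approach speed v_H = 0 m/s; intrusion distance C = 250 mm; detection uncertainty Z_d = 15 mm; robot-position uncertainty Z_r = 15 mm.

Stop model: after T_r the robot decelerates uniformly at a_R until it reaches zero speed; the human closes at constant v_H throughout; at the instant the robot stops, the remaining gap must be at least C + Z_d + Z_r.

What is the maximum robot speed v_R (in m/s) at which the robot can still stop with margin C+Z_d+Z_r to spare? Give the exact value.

quadratic (1/5)·v² + (3/25)·v + (-247/500) = 0
  disc = (3/25)² − 4·(1/5)·(-247/500) = 256/625 ; √disc = 16/25
  v_R = (−(3/25) + 16/25) / (2·(1/5)) = 13/10 m/s
check:
braking lasts T_s = (13/10)/(5/2) = 0.5200 s
reaction-phase robot travel = 1.3000·0.1200 = 0.1560 m
braking distance = 1.3000²/(2·2.5000) = 0.3380 m
person approaches 0.0000·(0.1200+0.5200) = 0.0000 m
margins: 0.2500+0.0150+0.0150 = 0.2800 m
sum ≈ 0.1560+0.3380+0.0000+0.2800 ≈ 0.7740 m = S ✓

v_R_max = 13/10 m/s = 1.3000 m/s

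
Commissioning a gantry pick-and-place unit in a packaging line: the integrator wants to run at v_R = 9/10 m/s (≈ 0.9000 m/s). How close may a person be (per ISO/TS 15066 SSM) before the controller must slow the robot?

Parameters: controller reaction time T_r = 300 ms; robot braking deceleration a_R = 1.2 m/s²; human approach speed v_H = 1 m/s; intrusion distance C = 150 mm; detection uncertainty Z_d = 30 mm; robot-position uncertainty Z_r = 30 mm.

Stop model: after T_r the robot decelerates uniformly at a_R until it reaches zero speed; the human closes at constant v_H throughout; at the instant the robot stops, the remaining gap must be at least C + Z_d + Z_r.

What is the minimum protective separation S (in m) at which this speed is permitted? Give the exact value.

S_min = 747/400 m = 1.8675 m

T_s = v_R/a_R = (9/10)/(6/5) = 0.7500 s
robot covers v_R·T_r = 0.9000·0.3000 = 0.2700 m before braking
braking distance = 0.9000²/(2·1.2000) = 0.3375 m
human closes 1.0000·1.0500 = 1.0500 m
C+Z_d+Z_r = 0.1500+0.0300+0.0300 = 0.2100 m
S_min ≈ 0.2700+0.3375+1.0500+0.2100  ⇒  S_min = 747/400 m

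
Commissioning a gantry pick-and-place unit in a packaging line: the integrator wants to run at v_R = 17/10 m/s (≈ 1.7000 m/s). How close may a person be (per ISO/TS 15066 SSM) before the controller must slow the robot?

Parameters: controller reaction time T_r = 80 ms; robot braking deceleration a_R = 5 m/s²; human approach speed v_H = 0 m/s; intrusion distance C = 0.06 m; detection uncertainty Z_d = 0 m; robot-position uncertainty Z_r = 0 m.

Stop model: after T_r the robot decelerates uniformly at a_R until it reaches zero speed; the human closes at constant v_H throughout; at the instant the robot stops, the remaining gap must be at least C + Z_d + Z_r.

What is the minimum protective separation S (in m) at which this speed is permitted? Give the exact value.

stop time T_s = (17/10)/5 = 0.3400 s
reaction-phase robot travel = 1.7000·0.0800 = 0.1360 m
robot covers 1.7000·0.3400 − ½·5.0000·0.3400² = 0.2890 m while stopping
human over T_r+T_s: 0.0000·(0.0800+0.3400) = 0.0000 m
margins: 0.0600+0.0000+0.0000 = 0.0600 m
S_min ≈ 0.1360+0.2890+0.0000+0.0600  ⇒  S_min = 97/200 m

S_min = 97/200 m = 0.4850 m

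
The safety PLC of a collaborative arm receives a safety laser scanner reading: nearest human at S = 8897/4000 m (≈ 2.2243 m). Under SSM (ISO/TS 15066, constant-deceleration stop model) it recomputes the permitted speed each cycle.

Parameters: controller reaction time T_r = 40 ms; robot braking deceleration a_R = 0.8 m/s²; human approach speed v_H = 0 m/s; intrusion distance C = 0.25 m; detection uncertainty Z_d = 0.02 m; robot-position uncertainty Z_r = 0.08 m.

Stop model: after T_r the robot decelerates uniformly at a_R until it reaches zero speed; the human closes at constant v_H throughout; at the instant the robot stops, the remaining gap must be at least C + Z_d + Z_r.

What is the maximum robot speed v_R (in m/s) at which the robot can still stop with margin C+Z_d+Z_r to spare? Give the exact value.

quadratic (5/8)·v² + (1/25)·v + (-7497/4000) = 0
  disc = (1/25)² − 4·(5/8)·(-7497/4000) = 187489/40000 ; √disc = 433/200
  v_R = (−(1/25) + 433/200) / (2·(5/8)) = 17/10 m/s
check:
braking lasts T_s = (17/10)/(4/5) = 2.1250 s
reaction-phase robot travel = 1.7000·0.0400 = 0.0680 m
braking distance = 1.7000²/(2·0.8000) = 1.8062 m
human closes 0.0000·2.1650 = 0.0000 m
residual clearance needed = 0.2500+0.0200+0.0800 = 0.3500 m
sum ≈ 0.0680+1.8062+0.0000+0.3500 ≈ 2.2243 m = S ✓

v_R_max = 17/10 m/s = 1.7000 m/s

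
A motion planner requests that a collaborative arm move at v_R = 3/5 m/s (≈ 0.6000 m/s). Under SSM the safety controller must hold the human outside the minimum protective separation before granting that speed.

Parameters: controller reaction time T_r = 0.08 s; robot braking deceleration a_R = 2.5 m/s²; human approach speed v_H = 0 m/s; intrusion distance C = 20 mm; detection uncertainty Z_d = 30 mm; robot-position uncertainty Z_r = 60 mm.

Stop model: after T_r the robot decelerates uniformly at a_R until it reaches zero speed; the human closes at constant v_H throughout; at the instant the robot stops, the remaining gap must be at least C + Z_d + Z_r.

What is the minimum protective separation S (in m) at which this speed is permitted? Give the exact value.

S_min = 23/100 m = 0.2300 m

braking lasts T_s = (3/5)/(5/2) = 0.2400 s
robot in T_r: 0.6000·0.0800 = 0.0480 m
braking distance = 0.6000²/(2·2.5000) = 0.0720 m
person approaches 0.0000·(0.0800+0.2400) = 0.0000 m
residual clearance needed = 0.0200+0.0300+0.0600 = 0.1100 m
S_min ≈ 0.0480+0.0720+0.0000+0.1100  ⇒  S_min = 23/100 m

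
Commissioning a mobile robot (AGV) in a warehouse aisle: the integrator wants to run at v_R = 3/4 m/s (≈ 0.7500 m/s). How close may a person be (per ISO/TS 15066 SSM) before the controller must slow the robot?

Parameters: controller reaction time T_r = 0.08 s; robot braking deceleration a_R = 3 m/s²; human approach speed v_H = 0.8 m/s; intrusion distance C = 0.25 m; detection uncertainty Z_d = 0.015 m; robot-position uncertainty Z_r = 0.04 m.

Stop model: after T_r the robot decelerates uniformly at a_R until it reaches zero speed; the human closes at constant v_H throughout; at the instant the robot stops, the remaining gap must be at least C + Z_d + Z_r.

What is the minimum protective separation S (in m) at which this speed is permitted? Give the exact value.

S_min = 2891/4000 m = 0.7228 m

stop time T_s = (3/4)/3 = 0.2500 s
robot in T_r: 0.7500·0.0800 = 0.0600 m
robot under decel: 0.7500²/(2·3.0000) = 0.0938 m
human closes 0.8000·0.3300 = 0.2640 m
margins: 0.2500+0.0150+0.0400 = 0.3050 m
S_min ≈ 0.0600+0.0938+0.2640+0.3050  ⇒  S_min = 2891/4000 m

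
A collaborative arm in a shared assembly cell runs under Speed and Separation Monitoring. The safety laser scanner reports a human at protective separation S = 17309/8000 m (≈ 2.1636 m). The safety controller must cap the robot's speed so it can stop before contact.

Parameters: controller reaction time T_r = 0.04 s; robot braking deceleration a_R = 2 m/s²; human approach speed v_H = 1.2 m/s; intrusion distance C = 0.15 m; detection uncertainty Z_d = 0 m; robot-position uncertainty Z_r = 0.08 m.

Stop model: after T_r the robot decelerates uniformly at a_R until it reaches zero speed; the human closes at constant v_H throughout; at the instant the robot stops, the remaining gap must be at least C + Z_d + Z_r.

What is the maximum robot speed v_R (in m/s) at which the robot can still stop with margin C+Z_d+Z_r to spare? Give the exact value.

v_R_max = 7/4 m/s = 1.7500 m/s

collect terms ⇒ (1/4)·v_R² + (16/25)·v_R + (-3017/1600) = 0
  disc = (16/25)² − 4·(1/4)·(-3017/1600) = 91809/40000 ; √disc = 303/200
  v_R = (−(16/25) + 303/200) / (2·(1/4)) = 7/4 m/s
check:
stop time T_s = (7/4)/2 = 0.8750 s
reaction-phase robot travel = 1.7500·0.0400 = 0.0700 m
robot under decel: 1.7500²/(2·2.0000) = 0.7656 m
person approaches 1.2000·(0.0400+0.8750) = 1.0980 m
residual clearance needed = 0.1500+0.0000+0.0800 = 0.2300 m
sum ≈ 0.0700+0.7656+1.0980+0.2300 ≈ 2.1636 m = S ✓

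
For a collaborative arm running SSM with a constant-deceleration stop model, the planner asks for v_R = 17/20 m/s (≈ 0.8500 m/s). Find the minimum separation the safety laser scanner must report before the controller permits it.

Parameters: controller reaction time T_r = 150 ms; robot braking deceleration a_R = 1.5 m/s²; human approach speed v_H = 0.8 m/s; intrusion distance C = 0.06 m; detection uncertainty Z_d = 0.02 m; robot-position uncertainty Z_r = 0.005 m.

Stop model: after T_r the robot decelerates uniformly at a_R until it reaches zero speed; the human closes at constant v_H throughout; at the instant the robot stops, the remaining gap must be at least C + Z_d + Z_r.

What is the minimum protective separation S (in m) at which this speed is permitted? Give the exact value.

S_min = 77/75 m = 1.0267 m

braking lasts T_s = (17/20)/(3/2) = 0.5667 s
reaction-phase robot travel = 0.8500·0.1500 = 0.1275 m
robot under decel: 0.8500²/(2·1.5000) = 0.2408 m
human closes 0.8000·0.7167 = 0.5733 m
residual clearance needed = 0.0600+0.0200+0.0050 = 0.0850 m
S_min ≈ 0.1275+0.2408+0.5733+0.0850  ⇒  S_min = 77/75 m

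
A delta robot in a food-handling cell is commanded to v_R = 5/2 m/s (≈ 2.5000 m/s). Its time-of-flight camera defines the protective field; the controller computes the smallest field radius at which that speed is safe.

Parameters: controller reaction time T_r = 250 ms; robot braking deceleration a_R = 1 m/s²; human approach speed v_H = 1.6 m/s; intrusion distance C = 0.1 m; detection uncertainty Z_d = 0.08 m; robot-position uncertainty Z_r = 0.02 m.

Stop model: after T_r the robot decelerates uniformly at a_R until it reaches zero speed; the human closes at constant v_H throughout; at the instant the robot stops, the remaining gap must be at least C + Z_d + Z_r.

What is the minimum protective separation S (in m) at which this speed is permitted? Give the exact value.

stop time T_s = (5/2)/1 = 2.5000 s
robot covers v_R·T_r = 2.5000·0.2500 = 0.6250 m before braking
braking distance = 2.5000²/(2·1.0000) = 3.1250 m
human over T_r+T_s: 1.6000·(0.2500+2.5000) = 4.4000 m
margins: 0.1000+0.0800+0.0200 = 0.2000 m
S_min ≈ 0.6250+3.1250+4.4000+0.2000  ⇒  S_min = 167/20 m

S_min = 167/20 m = 8.3500 m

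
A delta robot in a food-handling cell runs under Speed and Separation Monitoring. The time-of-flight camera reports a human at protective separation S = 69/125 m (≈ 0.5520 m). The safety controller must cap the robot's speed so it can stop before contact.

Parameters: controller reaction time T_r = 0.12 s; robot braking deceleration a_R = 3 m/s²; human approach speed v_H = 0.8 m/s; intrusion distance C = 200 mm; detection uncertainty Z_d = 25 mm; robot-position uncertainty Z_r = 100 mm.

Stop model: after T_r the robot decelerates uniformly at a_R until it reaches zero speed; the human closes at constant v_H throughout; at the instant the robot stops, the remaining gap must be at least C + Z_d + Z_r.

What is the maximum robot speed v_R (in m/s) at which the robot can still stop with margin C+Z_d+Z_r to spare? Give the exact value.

v_R_max = 3/10 m/s = 0.3000 m/s

collect terms ⇒ (1/6)·v_R² + (29/75)·v_R + (-131/1000) = 0
  disc = (29/75)² − 4·(1/6)·(-131/1000) = 5329/22500 ; √disc = 73/150
  v_R = (−(29/75) + 73/150) / (2·(1/6)) = 3/10 m/s
check:
T_s = v_R/a_R = (3/10)/3 = 0.1000 s
robot in T_r: 0.3000·0.1200 = 0.0360 m
robot under decel: 0.3000²/(2·3.0000) = 0.0150 m
human closes 0.8000·0.2200 = 0.1760 m
C+Z_d+Z_r = 0.2000+0.0250+0.1000 = 0.3250 m
sum ≈ 0.0360+0.0150+0.1760+0.3250 ≈ 0.5520 m = S ✓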